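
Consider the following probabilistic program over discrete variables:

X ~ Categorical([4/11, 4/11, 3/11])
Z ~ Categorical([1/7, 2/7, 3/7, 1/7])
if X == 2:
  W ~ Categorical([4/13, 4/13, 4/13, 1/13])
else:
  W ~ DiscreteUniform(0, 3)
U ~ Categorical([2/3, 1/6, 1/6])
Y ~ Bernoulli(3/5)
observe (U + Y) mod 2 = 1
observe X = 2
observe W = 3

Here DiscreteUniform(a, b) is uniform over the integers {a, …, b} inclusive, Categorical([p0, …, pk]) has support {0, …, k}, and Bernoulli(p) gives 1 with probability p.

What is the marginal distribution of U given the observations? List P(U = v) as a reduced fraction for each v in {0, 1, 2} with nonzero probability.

P(U=0) = 12/17, P(U=1) = 2/17, P(U=2) = 3/17

Enumerate traces; 12 have nonzero weight after conditioning:
  (X=2, Z=0, W=3, U=0, Y=1) weight 6/5005
  (X=2, Z=0, W=3, U=1, Y=0) weight 1/5005
  (X=2, Z=0, W=3, U=2, Y=1) weight 3/10010
  (X=2, Z=1, W=3, U=0, Y=1) weight 12/5005
  (X=2, Z=1, W=3, U=1, Y=0) weight 2/5005
  (X=2, Z=1, W=3, U=2, Y=1) weight 3/5005
  (X=2, Z=2, W=3, U=0, Y=1) weight 18/5005
  (X=2, Z=2, W=3, U=1, Y=0) weight 3/5005
  … 4 more
Group by U:
  weight(U=0) = 6/715
  weight(U=1) = 1/715
  weight(U=2) = 3/1430
Total weight = 6/715 + 1/715 + 3/1430 = 17/1430
P(U=0 | obs) = 6/715 / 17/1430 = 12/17
P(U=1 | obs) = 1/715 / 17/1430 = 2/17
P(U=2 | obs) = 3/1430 / 17/1430 = 3/17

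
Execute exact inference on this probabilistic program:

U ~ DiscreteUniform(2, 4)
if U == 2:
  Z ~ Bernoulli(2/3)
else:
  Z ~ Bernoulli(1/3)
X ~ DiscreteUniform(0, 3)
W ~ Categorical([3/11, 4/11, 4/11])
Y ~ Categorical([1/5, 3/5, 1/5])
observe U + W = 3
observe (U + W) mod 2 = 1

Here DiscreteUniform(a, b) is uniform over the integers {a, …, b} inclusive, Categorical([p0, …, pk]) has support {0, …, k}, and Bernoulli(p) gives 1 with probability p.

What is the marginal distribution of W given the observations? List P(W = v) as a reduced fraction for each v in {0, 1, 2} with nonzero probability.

P(W=0) = 3/7, P(W=1) = 4/7

Enumerate traces; 48 have nonzero weight after conditioning:
  (U=2, Z=0, X=0, W=1, Y=0) weight 1/495
  (U=2, Z=0, X=0, W=1, Y=1) weight 1/165
  (U=2, Z=0, X=0, W=1, Y=2) weight 1/495
  (U=2, Z=0, X=1, W=1, Y=0) weight 1/495
  (U=2, Z=0, X=1, W=1, Y=1) weight 1/165
  (U=2, Z=0, X=1, W=1, Y=2) weight 1/495
  (U=2, Z=0, X=2, W=1, Y=0) weight 1/495
  (U=2, Z=0, X=2, W=1, Y=1) weight 1/165
  (U=3, Z=0, X=0, W=0, Y=0) weight 1/330
  … 39 more
Group by W:
  weight(W=0) = 1/11
  weight(W=1) = 4/33
Total weight = 1/11 + 4/33 = 7/33
P(W=0 | obs) = 1/11 / 7/33 = 3/7
P(W=1 | obs) = 4/33 / 7/33 = 4/7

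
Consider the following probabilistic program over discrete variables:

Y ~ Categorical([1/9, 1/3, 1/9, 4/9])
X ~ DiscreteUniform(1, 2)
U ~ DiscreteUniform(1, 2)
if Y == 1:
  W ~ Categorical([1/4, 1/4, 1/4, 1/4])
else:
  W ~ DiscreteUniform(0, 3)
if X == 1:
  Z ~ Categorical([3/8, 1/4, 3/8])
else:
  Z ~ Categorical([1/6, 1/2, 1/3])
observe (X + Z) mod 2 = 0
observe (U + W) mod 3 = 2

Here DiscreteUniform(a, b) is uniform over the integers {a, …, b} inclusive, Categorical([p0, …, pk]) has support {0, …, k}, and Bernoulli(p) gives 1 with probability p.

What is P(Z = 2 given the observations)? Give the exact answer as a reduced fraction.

P(Z = 2 | obs) = 4/9

Enumerate traces; 36 have nonzero weight after conditioning:
  (Y=0, X=1, U=1, W=1, Z=1) weight 1/576
  (Y=0, X=1, U=2, W=0, Z=1) weight 1/576
  (Y=0, X=1, U=2, W=3, Z=1) weight 1/576
  (Y=0, X=2, U=1, W=1, Z=0) weight 1/864
  (Y=0, X=2, U=1, W=1, Z=2) weight 1/432
  (Y=0, X=2, U=2, W=0, Z=0) weight 1/864
  (Y=0, X=2, U=2, W=0, Z=2) weight 1/432
  (Y=0, X=2, U=2, W=3, Z=0) weight 1/864
  … 28 more
Group by Z:
  weight(Z=0) = 1/32
  weight(Z=1) = 3/64
  weight(Z=2) = 1/16
Total weight = 1/32 + 3/64 + 1/16 = 9/64
P(Z=0 | obs) = 1/32 / 9/64 = 2/9
P(Z=1 | obs) = 3/64 / 9/64 = 1/3
P(Z=2 | obs) = 1/16 / 9/64 = 4/9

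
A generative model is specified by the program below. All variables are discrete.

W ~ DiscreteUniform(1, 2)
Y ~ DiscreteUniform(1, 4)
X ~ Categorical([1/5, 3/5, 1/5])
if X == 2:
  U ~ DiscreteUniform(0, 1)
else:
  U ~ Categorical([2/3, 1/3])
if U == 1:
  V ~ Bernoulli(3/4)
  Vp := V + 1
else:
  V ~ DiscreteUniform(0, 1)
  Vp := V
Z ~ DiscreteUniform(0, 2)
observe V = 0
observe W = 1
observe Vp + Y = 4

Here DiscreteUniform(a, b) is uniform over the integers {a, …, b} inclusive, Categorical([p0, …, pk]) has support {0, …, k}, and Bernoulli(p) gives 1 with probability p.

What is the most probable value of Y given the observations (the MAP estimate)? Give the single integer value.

argmax_v P(Y = v | obs) = 4

Enumerate traces; 18 have nonzero weight after conditioning:
  (W=1, Y=3, X=0, U=1, V=0, Z=0) weight 1/1440
  (W=1, Y=3, X=0, U=1, V=0, Z=1) weight 1/1440
  (W=1, Y=3, X=0, U=1, V=0, Z=2) weight 1/1440
  (W=1, Y=3, X=1, U=1, V=0, Z=0) weight 1/480
  (W=1, Y=3, X=1, U=1, V=0, Z=1) weight 1/480
  (W=1, Y=3, X=1, U=1, V=0, Z=2) weight 1/480
  (W=1, Y=3, X=2, U=1, V=0, Z=0) weight 1/960
  (W=1, Y=3, X=2, U=1, V=0, Z=1) weight 1/960
  (W=1, Y=4, X=0, U=0, V=0, Z=0) weight 1/360
  … 9 more
Group by Y:
  weight(Y=3) = 11/960
  weight(Y=4) = 19/480
Total weight = 11/960 + 19/480 = 49/960
P(Y=3 | obs) = 11/960 / 49/960 = 11/49
P(Y=4 | obs) = 19/480 / 49/960 = 38/49
argmax = 4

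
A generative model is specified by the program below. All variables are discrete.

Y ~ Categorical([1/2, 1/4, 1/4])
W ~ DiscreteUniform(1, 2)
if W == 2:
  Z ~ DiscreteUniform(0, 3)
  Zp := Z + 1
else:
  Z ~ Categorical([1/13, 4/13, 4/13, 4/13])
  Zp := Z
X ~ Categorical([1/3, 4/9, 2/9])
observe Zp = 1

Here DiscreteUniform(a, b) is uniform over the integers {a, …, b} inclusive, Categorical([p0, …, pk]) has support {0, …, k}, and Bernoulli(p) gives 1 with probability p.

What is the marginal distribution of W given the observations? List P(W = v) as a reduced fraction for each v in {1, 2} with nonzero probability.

Enumerate traces; 18 have nonzero weight after conditioning:
  (Y=0, W=1, Z=1, X=0) weight 1/39
  (Y=0, W=1, Z=1, X=1) weight 4/117
  (Y=0, W=1, Z=1, X=2) weight 2/117
  (Y=0, W=2, Z=0, X=0) weight 1/48
  (Y=0, W=2, Z=0, X=1) weight 1/36
  (Y=0, W=2, Z=0, X=2) weight 1/72
  (Y=1, W=1, Z=1, X=0) weight 1/78
  (Y=1, W=1, Z=1, X=1) weight 2/117
  … 10 more
Group by W:
  weight(W=1) = 2/13
  weight(W=2) = 1/8
Total weight = 2/13 + 1/8 = 29/104
P(W=1 | obs) = 2/13 / 29/104 = 16/29
P(W=2 | obs) = 1/8 / 29/104 = 13/29

P(W=1) = 16/29, P(W=2) = 13/29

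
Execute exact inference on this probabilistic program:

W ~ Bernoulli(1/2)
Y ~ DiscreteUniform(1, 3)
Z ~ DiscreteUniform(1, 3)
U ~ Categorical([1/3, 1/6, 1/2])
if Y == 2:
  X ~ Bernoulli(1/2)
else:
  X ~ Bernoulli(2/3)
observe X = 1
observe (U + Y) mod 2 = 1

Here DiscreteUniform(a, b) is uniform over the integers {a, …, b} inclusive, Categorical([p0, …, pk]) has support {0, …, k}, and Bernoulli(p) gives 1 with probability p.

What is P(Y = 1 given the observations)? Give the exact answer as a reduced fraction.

P(Y = 1 | obs) = 20/43

Enumerate traces; 30 have nonzero weight after conditioning:
  (W=0, Y=1, Z=1, U=0, X=1) weight 1/81
  (W=0, Y=1, Z=1, U=2, X=1) weight 1/54
  (W=0, Y=1, Z=2, U=0, X=1) weight 1/81
  (W=0, Y=1, Z=2, U=2, X=1) weight 1/54
  (W=0, Y=1, Z=3, U=0, X=1) weight 1/81
  (W=0, Y=1, Z=3, U=2, X=1) weight 1/54
  (W=0, Y=2, Z=1, U=1, X=1) weight 1/216
  (W=0, Y=2, Z=2, U=1, X=1) weight 1/216
  (W=0, Y=3, Z=1, U=0, X=1) weight 1/81
  … 21 more
Group by Y:
  weight(Y=1) = 5/27
  weight(Y=2) = 1/36
  weight(Y=3) = 5/27
Total weight = 5/27 + 1/36 + 5/27 = 43/108
P(Y=1 | obs) = 5/27 / 43/108 = 20/43
P(Y=2 | obs) = 1/36 / 43/108 = 3/43
P(Y=3 | obs) = 5/27 / 43/108 = 20/43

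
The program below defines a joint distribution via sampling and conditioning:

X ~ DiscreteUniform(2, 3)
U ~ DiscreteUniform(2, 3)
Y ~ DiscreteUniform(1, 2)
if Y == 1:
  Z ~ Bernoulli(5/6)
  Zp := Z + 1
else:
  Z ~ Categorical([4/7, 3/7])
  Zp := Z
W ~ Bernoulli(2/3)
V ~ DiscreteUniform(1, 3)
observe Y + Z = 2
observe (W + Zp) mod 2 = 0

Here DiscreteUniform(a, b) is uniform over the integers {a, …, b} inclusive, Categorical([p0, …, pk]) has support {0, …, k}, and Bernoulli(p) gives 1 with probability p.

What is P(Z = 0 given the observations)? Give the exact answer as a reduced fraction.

Enumerate traces; 24 have nonzero weight after conditioning:
  (X=2, U=2, Y=1, Z=1, W=0, V=1) weight 5/432
  (X=2, U=2, Y=1, Z=1, W=0, V=2) weight 5/432
  (X=2, U=2, Y=1, Z=1, W=0, V=3) weight 5/432
  (X=2, U=2, Y=2, Z=0, W=0, V=1) weight 1/126
  (X=2, U=2, Y=2, Z=0, W=0, V=2) weight 1/126
  (X=2, U=2, Y=2, Z=0, W=0, V=3) weight 1/126
  (X=2, U=3, Y=1, Z=1, W=0, V=1) weight 5/432
  (X=2, U=3, Y=1, Z=1, W=0, V=2) weight 5/432
  … 16 more
Group by Z:
  weight(Z=0) = 2/21
  weight(Z=1) = 5/36
Total weight = 2/21 + 5/36 = 59/252
P(Z=0 | obs) = 2/21 / 59/252 = 24/59
P(Z=1 | obs) = 5/36 / 59/252 = 35/59

P(Z = 0 | obs) = 24/59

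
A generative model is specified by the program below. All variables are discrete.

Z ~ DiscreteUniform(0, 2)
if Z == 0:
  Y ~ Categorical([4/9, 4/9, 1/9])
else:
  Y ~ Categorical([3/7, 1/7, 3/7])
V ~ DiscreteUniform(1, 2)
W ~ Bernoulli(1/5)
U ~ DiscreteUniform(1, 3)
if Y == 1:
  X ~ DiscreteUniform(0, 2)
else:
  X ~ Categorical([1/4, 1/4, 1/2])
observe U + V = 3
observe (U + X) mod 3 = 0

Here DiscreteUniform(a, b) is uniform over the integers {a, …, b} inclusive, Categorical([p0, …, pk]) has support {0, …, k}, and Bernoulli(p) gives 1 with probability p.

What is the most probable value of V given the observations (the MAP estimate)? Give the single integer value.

Enumerate traces; 36 have nonzero weight after conditioning:
  (Z=0, Y=0, V=1, W=0, U=2, X=1) weight 2/405
  (Z=0, Y=0, V=1, W=1, U=2, X=1) weight 1/810
  (Z=0, Y=0, V=2, W=0, U=1, X=2) weight 4/405
  (Z=0, Y=0, V=2, W=1, U=1, X=2) weight 1/405
  (Z=0, Y=1, V=1, W=0, U=2, X=1) weight 8/1215
  (Z=0, Y=1, V=1, W=1, U=2, X=1) weight 2/1215
  (Z=0, Y=1, V=2, W=0, U=1, X=2) weight 8/1215
  (Z=0, Y=1, V=2, W=1, U=1, X=2) weight 2/1215
  … 28 more
Group by V:
  weight(V=1) = 613/13608
  weight(V=2) = 521/6804
Total weight = 613/13608 + 521/6804 = 1655/13608
P(V=1 | obs) = 613/13608 / 1655/13608 = 613/1655
P(V=2 | obs) = 521/6804 / 1655/13608 = 1042/1655
argmax = 2

argmax_v P(V = v | obs) = 2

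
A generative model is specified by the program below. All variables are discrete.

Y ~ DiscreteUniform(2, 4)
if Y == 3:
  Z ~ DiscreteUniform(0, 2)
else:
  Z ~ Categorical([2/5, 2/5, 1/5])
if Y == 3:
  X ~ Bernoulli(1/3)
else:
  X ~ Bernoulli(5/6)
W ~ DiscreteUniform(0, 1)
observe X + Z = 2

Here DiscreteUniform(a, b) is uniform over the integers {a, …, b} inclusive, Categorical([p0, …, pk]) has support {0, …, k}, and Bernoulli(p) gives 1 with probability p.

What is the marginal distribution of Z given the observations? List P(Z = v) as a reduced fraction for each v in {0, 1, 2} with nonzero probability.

P(Z=1) = 35/48, P(Z=2) = 13/48

Enumerate traces; 12 have nonzero weight after conditioning:
  (Y=2, Z=1, X=1, W=0) weight 1/18
  (Y=2, Z=1, X=1, W=1) weight 1/18
  (Y=2, Z=2, X=0, W=0) weight 1/180
  (Y=2, Z=2, X=0, W=1) weight 1/180
  (Y=3, Z=1, X=1, W=0) weight 1/54
  (Y=3, Z=1, X=1, W=1) weight 1/54
  (Y=3, Z=2, X=0, W=0) weight 1/27
  (Y=3, Z=2, X=0, W=1) weight 1/27
  … 4 more
Group by Z:
  weight(Z=1) = 7/27
  weight(Z=2) = 13/135
Total weight = 7/27 + 13/135 = 16/45
P(Z=1 | obs) = 7/27 / 16/45 = 35/48
P(Z=2 | obs) = 13/135 / 16/45 = 13/48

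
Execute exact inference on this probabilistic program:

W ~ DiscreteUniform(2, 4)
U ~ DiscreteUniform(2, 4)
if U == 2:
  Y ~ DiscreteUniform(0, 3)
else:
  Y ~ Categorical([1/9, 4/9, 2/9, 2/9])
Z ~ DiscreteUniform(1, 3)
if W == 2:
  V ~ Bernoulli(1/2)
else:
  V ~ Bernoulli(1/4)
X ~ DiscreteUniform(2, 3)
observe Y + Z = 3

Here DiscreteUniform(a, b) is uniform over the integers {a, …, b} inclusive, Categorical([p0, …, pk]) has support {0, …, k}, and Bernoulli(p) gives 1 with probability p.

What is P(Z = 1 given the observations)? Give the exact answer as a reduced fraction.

P(Z = 1 | obs) = 25/83

Enumerate traces; 108 have nonzero weight after conditioning:
  (W=2, U=2, Y=0, Z=3, V=0, X=2) weight 1/432
  (W=2, U=2, Y=0, Z=3, V=0, X=3) weight 1/432
  (W=2, U=2, Y=0, Z=3, V=1, X=2) weight 1/432
  (W=2, U=2, Y=0, Z=3, V=1, X=3) weight 1/432
  (W=2, U=2, Y=1, Z=2, V=0, X=2) weight 1/432
  (W=2, U=2, Y=1, Z=2, V=0, X=3) weight 1/432
  (W=2, U=2, Y=1, Z=2, V=1, X=2) weight 1/432
  (W=2, U=2, Y=1, Z=2, V=1, X=3) weight 1/432
  (W=2, U=2, Y=2, Z=1, V=0, X=2) weight 1/432
  … 99 more
Group by Z:
  weight(Z=1) = 25/324
  weight(Z=2) = 41/324
  weight(Z=3) = 17/324
Total weight = 25/324 + 41/324 + 17/324 = 83/324
P(Z=1 | obs) = 25/324 / 83/324 = 25/83
P(Z=2 | obs) = 41/324 / 83/324 = 41/83
P(Z=3 | obs) = 17/324 / 83/324 = 17/83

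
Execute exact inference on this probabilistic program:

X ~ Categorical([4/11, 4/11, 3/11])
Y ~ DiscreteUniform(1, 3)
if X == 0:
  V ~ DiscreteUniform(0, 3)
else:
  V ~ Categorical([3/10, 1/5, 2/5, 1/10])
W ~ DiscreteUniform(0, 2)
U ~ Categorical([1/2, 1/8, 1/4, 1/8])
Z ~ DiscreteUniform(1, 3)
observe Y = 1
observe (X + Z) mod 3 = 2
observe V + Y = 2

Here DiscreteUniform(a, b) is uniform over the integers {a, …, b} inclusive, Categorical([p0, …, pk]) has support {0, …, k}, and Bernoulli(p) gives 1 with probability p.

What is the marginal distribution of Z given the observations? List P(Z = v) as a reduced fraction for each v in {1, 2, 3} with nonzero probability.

Enumerate traces; 36 have nonzero weight after conditioning:
  (X=0, Y=1, V=1, W=0, U=0, Z=2) weight 1/594
  (X=0, Y=1, V=1, W=0, U=1, Z=2) weight 1/2376
  (X=0, Y=1, V=1, W=0, U=2, Z=2) weight 1/1188
  (X=0, Y=1, V=1, W=0, U=3, Z=2) weight 1/2376
  (X=0, Y=1, V=1, W=1, U=0, Z=2) weight 1/594
  (X=0, Y=1, V=1, W=1, U=1, Z=2) weight 1/2376
  (X=0, Y=1, V=1, W=1, U=2, Z=2) weight 1/1188
  (X=0, Y=1, V=1, W=1, U=3, Z=2) weight 1/2376
  (X=1, Y=1, V=1, W=0, U=0, Z=1) weight 2/1485
  (X=2, Y=1, V=1, W=0, U=0, Z=3) weight 1/990
  … 26 more
Group by Z:
  weight(Z=1) = 4/495
  weight(Z=2) = 1/99
  weight(Z=3) = 1/165
Total weight = 4/495 + 1/99 + 1/165 = 4/165
P(Z=1 | obs) = 4/495 / 4/165 = 1/3
P(Z=2 | obs) = 1/99 / 4/165 = 5/12
P(Z=3 | obs) = 1/165 / 4/165 = 1/4

P(Z=1) = 1/3, P(Z=2) = 5/12, P(Z=3) = 1/4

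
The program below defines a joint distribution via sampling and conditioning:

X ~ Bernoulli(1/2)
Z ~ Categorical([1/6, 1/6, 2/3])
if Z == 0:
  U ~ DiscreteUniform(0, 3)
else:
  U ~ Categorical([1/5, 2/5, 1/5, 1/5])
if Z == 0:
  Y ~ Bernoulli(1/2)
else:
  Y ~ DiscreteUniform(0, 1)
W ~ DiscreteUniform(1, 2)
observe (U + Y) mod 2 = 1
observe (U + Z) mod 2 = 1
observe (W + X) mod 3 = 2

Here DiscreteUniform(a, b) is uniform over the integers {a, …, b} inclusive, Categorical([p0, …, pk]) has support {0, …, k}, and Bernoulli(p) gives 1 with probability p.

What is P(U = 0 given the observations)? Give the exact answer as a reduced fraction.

P(U = 0 | obs) = 2/33

Enumerate traces; 12 have nonzero weight after conditioning:
  (X=0, Z=0, U=1, Y=0, W=2) weight 1/192
  (X=0, Z=0, U=3, Y=0, W=2) weight 1/192
  (X=0, Z=1, U=0, Y=1, W=2) weight 1/240
  (X=0, Z=1, U=2, Y=1, W=2) weight 1/240
  (X=0, Z=2, U=1, Y=0, W=2) weight 1/30
  (X=0, Z=2, U=3, Y=0, W=2) weight 1/60
  (X=1, Z=0, U=1, Y=0, W=1) weight 1/192
  (X=1, Z=0, U=3, Y=0, W=1) weight 1/192
  … 4 more
Group by U:
  weight(U=0) = 1/120
  weight(U=1) = 37/480
  weight(U=2) = 1/120
  weight(U=3) = 7/160
Total weight = 1/120 + 37/480 + 1/120 + 7/160 = 11/80
P(U=0 | obs) = 1/120 / 11/80 = 2/33
P(U=1 | obs) = 37/480 / 11/80 = 37/66
P(U=2 | obs) = 1/120 / 11/80 = 2/33
P(U=3 | obs) = 7/160 / 11/80 = 7/22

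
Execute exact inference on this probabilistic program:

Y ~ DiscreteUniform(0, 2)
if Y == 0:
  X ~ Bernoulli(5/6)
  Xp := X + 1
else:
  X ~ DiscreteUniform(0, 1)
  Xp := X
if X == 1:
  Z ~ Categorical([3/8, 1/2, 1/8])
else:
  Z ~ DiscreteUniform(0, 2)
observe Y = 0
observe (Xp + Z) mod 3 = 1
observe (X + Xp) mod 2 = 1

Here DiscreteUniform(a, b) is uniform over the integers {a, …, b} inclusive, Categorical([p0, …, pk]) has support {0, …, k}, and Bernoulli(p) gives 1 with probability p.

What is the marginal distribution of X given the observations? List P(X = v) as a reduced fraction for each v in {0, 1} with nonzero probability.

P(X=0) = 8/23, P(X=1) = 15/23

Enumerate traces; 2 have nonzero weight after conditioning:
  (Y=0, X=0, Z=0) weight 1/54
  (Y=0, X=1, Z=2) weight 5/144
Group by X:
  weight(X=0) = 1/54
  weight(X=1) = 5/144
Total weight = 1/54 + 5/144 = 23/432
P(X=0 | obs) = 1/54 / 23/432 = 8/23
P(X=1 | obs) = 5/144 / 23/432 = 15/23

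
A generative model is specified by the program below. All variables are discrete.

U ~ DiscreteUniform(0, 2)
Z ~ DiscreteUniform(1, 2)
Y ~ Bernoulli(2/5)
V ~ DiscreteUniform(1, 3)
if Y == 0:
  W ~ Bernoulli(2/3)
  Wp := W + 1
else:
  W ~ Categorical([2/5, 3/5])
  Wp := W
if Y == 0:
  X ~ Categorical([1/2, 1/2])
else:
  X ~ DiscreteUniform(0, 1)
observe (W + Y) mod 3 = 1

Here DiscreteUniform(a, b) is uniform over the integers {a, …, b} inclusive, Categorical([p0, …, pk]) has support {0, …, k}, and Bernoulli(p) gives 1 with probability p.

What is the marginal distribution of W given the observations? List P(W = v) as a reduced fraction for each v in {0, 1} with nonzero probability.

Enumerate traces; 72 have nonzero weight after conditioning:
  (U=0, Z=1, Y=0, V=1, W=1, X=0) weight 1/90
  (U=0, Z=1, Y=0, V=1, W=1, X=1) weight 1/90
  (U=0, Z=1, Y=0, V=2, W=1, X=0) weight 1/90
  (U=0, Z=1, Y=0, V=2, W=1, X=1) weight 1/90
  (U=0, Z=1, Y=0, V=3, W=1, X=0) weight 1/90
  (U=0, Z=1, Y=0, V=3, W=1, X=1) weight 1/90
  (U=0, Z=1, Y=1, V=1, W=0, X=0) weight 1/225
  (U=0, Z=1, Y=1, V=1, W=0, X=1) weight 1/225
  … 64 more
Group by W:
  weight(W=0) = 4/25
  weight(W=1) = 2/5
Total weight = 4/25 + 2/5 = 14/25
P(W=0 | obs) = 4/25 / 14/25 = 2/7
P(W=1 | obs) = 2/5 / 14/25 = 5/7

P(W=0) = 2/7, P(W=1) = 5/7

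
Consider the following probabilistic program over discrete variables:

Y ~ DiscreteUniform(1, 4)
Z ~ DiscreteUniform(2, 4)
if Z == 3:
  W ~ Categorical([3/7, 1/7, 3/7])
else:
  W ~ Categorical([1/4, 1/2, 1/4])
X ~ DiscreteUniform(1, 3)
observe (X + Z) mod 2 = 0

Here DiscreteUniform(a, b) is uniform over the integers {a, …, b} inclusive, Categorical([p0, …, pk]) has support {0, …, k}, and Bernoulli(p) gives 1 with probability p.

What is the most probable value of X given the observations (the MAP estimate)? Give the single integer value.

argmax_v P(X = v | obs) = 2

Enumerate traces; 48 have nonzero weight after conditioning:
  (Y=1, Z=2, W=0, X=2) weight 1/144
  (Y=1, Z=2, W=1, X=2) weight 1/72
  (Y=1, Z=2, W=2, X=2) weight 1/144
  (Y=1, Z=3, W=0, X=1) weight 1/84
  (Y=1, Z=3, W=0, X=3) weight 1/84
  (Y=1, Z=3, W=1, X=1) weight 1/252
  (Y=1, Z=3, W=1, X=3) weight 1/252
  (Y=1, Z=3, W=2, X=1) weight 1/84
  … 40 more
Group by X:
  weight(X=1) = 1/9
  weight(X=2) = 2/9
  weight(X=3) = 1/9
Total weight = 1/9 + 2/9 + 1/9 = 4/9
P(X=1 | obs) = 1/9 / 4/9 = 1/4
P(X=2 | obs) = 2/9 / 4/9 = 1/2
P(X=3 | obs) = 1/9 / 4/9 = 1/4
argmax = 2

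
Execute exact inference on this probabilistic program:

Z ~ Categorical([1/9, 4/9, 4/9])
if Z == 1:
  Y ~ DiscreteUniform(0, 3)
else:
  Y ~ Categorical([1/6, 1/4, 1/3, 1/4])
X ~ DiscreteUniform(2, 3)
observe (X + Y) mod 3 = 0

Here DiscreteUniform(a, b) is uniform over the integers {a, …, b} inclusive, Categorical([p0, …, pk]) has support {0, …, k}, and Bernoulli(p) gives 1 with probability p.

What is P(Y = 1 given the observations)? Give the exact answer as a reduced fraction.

P(Y = 1 | obs) = 27/76

Enumerate traces; 9 have nonzero weight after conditioning:
  (Z=0, Y=0, X=3) weight 1/108
  (Z=0, Y=1, X=2) weight 1/72
  (Z=0, Y=3, X=3) weight 1/72
  (Z=1, Y=0, X=3) weight 1/18
  (Z=1, Y=1, X=2) weight 1/18
  (Z=1, Y=3, X=3) weight 1/18
  (Z=2, Y=0, X=3) weight 1/27
  (Z=2, Y=1, X=2) weight 1/18
  … 1 more
Group by Y:
  weight(Y=0) = 11/108
  weight(Y=1) = 1/8
  weight(Y=3) = 1/8
Total weight = 11/108 + 1/8 + 1/8 = 19/54
P(Y=0 | obs) = 11/108 / 19/54 = 11/38
P(Y=1 | obs) = 1/8 / 19/54 = 27/76
P(Y=3 | obs) = 1/8 / 19/54 = 27/76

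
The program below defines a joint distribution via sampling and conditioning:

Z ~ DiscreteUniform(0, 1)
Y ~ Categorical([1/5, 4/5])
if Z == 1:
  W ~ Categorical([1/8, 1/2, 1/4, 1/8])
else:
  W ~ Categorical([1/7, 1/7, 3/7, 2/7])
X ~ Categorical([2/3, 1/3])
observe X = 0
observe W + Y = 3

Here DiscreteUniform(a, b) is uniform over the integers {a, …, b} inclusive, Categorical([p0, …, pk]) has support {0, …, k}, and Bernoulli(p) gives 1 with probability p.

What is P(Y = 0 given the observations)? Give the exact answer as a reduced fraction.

P(Y = 0 | obs) = 23/175

Enumerate traces; 4 have nonzero weight after conditioning:
  (Z=0, Y=0, W=3, X=0) weight 2/105
  (Z=0, Y=1, W=2, X=0) weight 4/35
  (Z=1, Y=0, W=3, X=0) weight 1/120
  (Z=1, Y=1, W=2, X=0) weight 1/15
Group by Y:
  weight(Y=0) = 23/840
  weight(Y=1) = 19/105
Total weight = 23/840 + 19/105 = 5/24
P(Y=0 | obs) = 23/840 / 5/24 = 23/175
P(Y=1 | obs) = 19/105 / 5/24 = 152/175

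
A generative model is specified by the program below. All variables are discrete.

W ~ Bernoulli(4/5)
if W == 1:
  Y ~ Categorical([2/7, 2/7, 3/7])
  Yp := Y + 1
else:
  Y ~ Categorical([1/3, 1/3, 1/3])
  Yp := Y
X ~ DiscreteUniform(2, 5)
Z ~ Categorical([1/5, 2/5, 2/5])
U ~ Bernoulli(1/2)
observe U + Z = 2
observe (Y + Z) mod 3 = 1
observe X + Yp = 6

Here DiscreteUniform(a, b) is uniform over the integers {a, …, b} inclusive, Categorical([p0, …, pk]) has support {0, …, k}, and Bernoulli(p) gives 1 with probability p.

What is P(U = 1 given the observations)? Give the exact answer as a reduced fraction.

Enumerate traces; 3 have nonzero weight after conditioning:
  (W=0, Y=2, X=4, Z=2, U=0) weight 1/300
  (W=1, Y=0, X=5, Z=1, U=1) weight 2/175
  (W=1, Y=2, X=3, Z=2, U=0) weight 3/175
Group by U:
  weight(U=0) = 43/2100
  weight(U=1) = 2/175
Total weight = 43/2100 + 2/175 = 67/2100
P(U=0 | obs) = 43/2100 / 67/2100 = 43/67
P(U=1 | obs) = 2/175 / 67/2100 = 24/67

P(U = 1 | obs) = 24/67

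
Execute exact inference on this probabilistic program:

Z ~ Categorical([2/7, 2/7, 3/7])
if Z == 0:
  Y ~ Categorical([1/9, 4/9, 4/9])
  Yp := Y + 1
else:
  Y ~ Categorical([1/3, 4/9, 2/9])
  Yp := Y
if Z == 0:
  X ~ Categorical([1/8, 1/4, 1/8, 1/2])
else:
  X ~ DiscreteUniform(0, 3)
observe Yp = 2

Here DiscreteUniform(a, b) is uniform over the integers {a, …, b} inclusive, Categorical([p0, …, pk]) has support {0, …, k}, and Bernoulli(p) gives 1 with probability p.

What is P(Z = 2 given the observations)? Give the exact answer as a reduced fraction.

P(Z = 2 | obs) = 1/3

Enumerate traces; 12 have nonzero weight after conditioning:
  (Z=0, Y=1, X=0) weight 1/63
  (Z=0, Y=1, X=1) weight 2/63
  (Z=0, Y=1, X=2) weight 1/63
  (Z=0, Y=1, X=3) weight 4/63
  (Z=1, Y=2, X=0) weight 1/63
  (Z=1, Y=2, X=1) weight 1/63
  (Z=1, Y=2, X=2) weight 1/63
  (Z=1, Y=2, X=3) weight 1/63
  (Z=2, Y=2, X=0) weight 1/42
  … 3 more
Group by Z:
  weight(Z=0) = 8/63
  weight(Z=1) = 4/63
  weight(Z=2) = 2/21
Total weight = 8/63 + 4/63 + 2/21 = 2/7
P(Z=0 | obs) = 8/63 / 2/7 = 4/9
P(Z=1 | obs) = 4/63 / 2/7 = 2/9
P(Z=2 | obs) = 2/21 / 2/7 = 1/3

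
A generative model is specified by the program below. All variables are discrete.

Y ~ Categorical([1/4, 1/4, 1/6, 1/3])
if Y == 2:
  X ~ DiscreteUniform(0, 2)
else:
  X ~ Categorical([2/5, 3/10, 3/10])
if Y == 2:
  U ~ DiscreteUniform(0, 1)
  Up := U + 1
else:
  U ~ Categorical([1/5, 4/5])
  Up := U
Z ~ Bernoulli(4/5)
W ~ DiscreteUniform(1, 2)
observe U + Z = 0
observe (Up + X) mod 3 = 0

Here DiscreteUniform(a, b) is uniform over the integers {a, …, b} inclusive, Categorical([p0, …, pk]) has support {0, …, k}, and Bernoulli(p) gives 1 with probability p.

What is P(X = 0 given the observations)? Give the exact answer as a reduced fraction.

P(X = 0 | obs) = 12/17

Enumerate traces; 8 have nonzero weight after conditioning:
  (Y=0, X=0, U=0, Z=0, W=1) weight 1/500
  (Y=0, X=0, U=0, Z=0, W=2) weight 1/500
  (Y=1, X=0, U=0, Z=0, W=1) weight 1/500
  (Y=1, X=0, U=0, Z=0, W=2) weight 1/500
  (Y=2, X=2, U=0, Z=0, W=1) weight 1/360
  (Y=2, X=2, U=0, Z=0, W=2) weight 1/360
  (Y=3, X=0, U=0, Z=0, W=1) weight 1/375
  (Y=3, X=0, U=0, Z=0, W=2) weight 1/375
Group by X:
  weight(X=0) = 1/75
  weight(X=2) = 1/180
Total weight = 1/75 + 1/180 = 17/900
P(X=0 | obs) = 1/75 / 17/900 = 12/17
P(X=2 | obs) = 1/180 / 17/900 = 5/17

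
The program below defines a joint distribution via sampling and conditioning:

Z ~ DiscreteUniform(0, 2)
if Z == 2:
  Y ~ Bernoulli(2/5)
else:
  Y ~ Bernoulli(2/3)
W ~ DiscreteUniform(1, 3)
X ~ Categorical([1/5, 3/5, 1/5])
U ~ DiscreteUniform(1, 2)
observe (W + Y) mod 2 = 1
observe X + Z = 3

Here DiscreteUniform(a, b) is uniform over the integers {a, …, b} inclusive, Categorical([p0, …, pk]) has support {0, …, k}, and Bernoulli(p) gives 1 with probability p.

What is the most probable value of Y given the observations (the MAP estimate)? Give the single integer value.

Enumerate traces; 12 have nonzero weight after conditioning:
  (Z=1, Y=0, W=1, X=2, U=1) weight 1/270
  (Z=1, Y=0, W=1, X=2, U=2) weight 1/270
  (Z=1, Y=0, W=3, X=2, U=1) weight 1/270
  (Z=1, Y=0, W=3, X=2, U=2) weight 1/270
  (Z=1, Y=1, W=2, X=2, U=1) weight 1/135
  (Z=1, Y=1, W=2, X=2, U=2) weight 1/135
  (Z=2, Y=0, W=1, X=1, U=1) weight 1/50
  (Z=2, Y=0, W=1, X=1, U=2) weight 1/50
  … 4 more
Group by Y:
  weight(Y=0) = 64/675
  weight(Y=1) = 28/675
Total weight = 64/675 + 28/675 = 92/675
P(Y=0 | obs) = 64/675 / 92/675 = 16/23
P(Y=1 | obs) = 28/675 / 92/675 = 7/23
argmax = 0

argmax_v P(Y = v | obs) = 0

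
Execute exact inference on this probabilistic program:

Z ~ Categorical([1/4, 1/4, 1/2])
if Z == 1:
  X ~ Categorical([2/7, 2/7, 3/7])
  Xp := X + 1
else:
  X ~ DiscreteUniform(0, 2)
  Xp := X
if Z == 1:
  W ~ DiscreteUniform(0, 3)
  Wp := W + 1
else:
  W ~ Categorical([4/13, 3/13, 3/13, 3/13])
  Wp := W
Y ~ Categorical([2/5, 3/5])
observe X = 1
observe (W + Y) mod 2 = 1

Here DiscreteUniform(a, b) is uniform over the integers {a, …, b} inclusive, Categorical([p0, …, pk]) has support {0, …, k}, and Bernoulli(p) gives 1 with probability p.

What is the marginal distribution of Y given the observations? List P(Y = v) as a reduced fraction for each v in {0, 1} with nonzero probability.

Enumerate traces; 12 have nonzero weight after conditioning:
  (Z=0, X=1, W=0, Y=1) weight 1/65
  (Z=0, X=1, W=1, Y=0) weight 1/130
  (Z=0, X=1, W=2, Y=1) weight 3/260
  (Z=0, X=1, W=3, Y=0) weight 1/130
  (Z=1, X=1, W=0, Y=1) weight 3/280
  (Z=1, X=1, W=1, Y=0) weight 1/140
  (Z=1, X=1, W=2, Y=1) weight 3/280
  (Z=1, X=1, W=3, Y=0) weight 1/140
  … 4 more
Group by Y:
  weight(Y=0) = 11/182
  weight(Y=1) = 93/910
Total weight = 11/182 + 93/910 = 74/455
P(Y=0 | obs) = 11/182 / 74/455 = 55/148
P(Y=1 | obs) = 93/910 / 74/455 = 93/148

P(Y=0) = 55/148, P(Y=1) = 93/148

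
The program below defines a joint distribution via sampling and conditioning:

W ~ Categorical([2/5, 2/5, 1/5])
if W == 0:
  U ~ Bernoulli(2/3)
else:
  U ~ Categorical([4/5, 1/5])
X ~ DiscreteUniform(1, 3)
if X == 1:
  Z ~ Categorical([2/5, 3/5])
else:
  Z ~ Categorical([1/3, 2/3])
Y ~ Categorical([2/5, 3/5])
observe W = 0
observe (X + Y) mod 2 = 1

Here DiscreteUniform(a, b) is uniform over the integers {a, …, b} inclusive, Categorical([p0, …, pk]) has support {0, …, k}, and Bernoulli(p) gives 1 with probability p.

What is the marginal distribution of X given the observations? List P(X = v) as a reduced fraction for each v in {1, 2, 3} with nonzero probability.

P(X=1) = 2/7, P(X=2) = 3/7, P(X=3) = 2/7

Enumerate traces; 12 have nonzero weight after conditioning:
  (W=0, U=0, X=1, Z=0, Y=0) weight 8/1125
  (W=0, U=0, X=1, Z=1, Y=0) weight 4/375
  (W=0, U=0, X=2, Z=0, Y=1) weight 2/225
  (W=0, U=0, X=2, Z=1, Y=1) weight 4/225
  (W=0, U=0, X=3, Z=0, Y=0) weight 4/675
  (W=0, U=0, X=3, Z=1, Y=0) weight 8/675
  (W=0, U=1, X=1, Z=0, Y=0) weight 16/1125
  (W=0, U=1, X=1, Z=1, Y=0) weight 8/375
  … 4 more
Group by X:
  weight(X=1) = 4/75
  weight(X=2) = 2/25
  weight(X=3) = 4/75
Total weight = 4/75 + 2/25 + 4/75 = 14/75
P(X=1 | obs) = 4/75 / 14/75 = 2/7
P(X=2 | obs) = 2/25 / 14/75 = 3/7
P(X=3 | obs) = 4/75 / 14/75 = 2/7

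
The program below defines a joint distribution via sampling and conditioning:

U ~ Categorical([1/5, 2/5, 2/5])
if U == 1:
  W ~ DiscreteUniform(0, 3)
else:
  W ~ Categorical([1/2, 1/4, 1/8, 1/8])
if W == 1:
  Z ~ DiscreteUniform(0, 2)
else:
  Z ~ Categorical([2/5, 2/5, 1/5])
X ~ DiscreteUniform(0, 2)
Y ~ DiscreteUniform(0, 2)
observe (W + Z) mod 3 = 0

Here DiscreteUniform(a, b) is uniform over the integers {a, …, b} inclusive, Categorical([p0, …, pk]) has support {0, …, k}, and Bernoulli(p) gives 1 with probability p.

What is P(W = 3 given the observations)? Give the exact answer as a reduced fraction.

P(W = 3 | obs) = 21/115

Enumerate traces; 108 have nonzero weight after conditioning:
  (U=0, W=0, Z=0, X=0, Y=0) weight 1/225
  (U=0, W=0, Z=0, X=0, Y=1) weight 1/225
  (U=0, W=0, Z=0, X=0, Y=2) weight 1/225
  (U=0, W=0, Z=0, X=1, Y=0) weight 1/225
  (U=0, W=0, Z=0, X=1, Y=1) weight 1/225
  (U=0, W=0, Z=0, X=1, Y=2) weight 1/225
  (U=0, W=0, Z=0, X=2, Y=0) weight 1/225
  (U=0, W=0, Z=0, X=2, Y=1) weight 1/225
  (U=0, W=1, Z=2, X=0, Y=0) weight 1/540
  (U=0, W=2, Z=1, X=0, Y=0) weight 1/900
  … 98 more
Group by W:
  weight(W=0) = 4/25
  weight(W=1) = 1/12
  weight(W=2) = 7/100
  weight(W=3) = 7/100
Total weight = 4/25 + 1/12 + 7/100 + 7/100 = 23/60
P(W=0 | obs) = 4/25 / 23/60 = 48/115
P(W=1 | obs) = 1/12 / 23/60 = 5/23
P(W=2 | obs) = 7/100 / 23/60 = 21/115
P(W=3 | obs) = 7/100 / 23/60 = 21/115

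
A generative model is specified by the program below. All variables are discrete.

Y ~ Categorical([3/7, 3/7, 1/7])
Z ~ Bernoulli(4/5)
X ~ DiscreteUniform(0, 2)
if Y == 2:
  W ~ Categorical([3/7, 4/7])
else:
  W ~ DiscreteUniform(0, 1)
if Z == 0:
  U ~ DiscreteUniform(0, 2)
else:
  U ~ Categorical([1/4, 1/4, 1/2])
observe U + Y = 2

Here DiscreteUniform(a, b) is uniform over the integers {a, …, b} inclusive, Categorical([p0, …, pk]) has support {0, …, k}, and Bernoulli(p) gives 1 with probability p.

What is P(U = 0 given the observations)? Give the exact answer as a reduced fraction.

P(U = 0 | obs) = 4/37

Enumerate traces; 36 have nonzero weight after conditioning:
  (Y=0, Z=0, X=0, W=0, U=2) weight 1/210
  (Y=0, Z=0, X=0, W=1, U=2) weight 1/210
  (Y=0, Z=0, X=1, W=0, U=2) weight 1/210
  (Y=0, Z=0, X=1, W=1, U=2) weight 1/210
  (Y=0, Z=0, X=2, W=0, U=2) weight 1/210
  (Y=0, Z=0, X=2, W=1, U=2) weight 1/210
  (Y=0, Z=1, X=0, W=0, U=2) weight 1/35
  (Y=0, Z=1, X=0, W=1, U=2) weight 1/35
  (Y=1, Z=0, X=0, W=0, U=1) weight 1/210
  (Y=2, Z=0, X=0, W=0, U=0) weight 1/735
  … 26 more
Group by U:
  weight(U=0) = 4/105
  weight(U=1) = 4/35
  weight(U=2) = 1/5
Total weight = 4/105 + 4/35 + 1/5 = 37/105
P(U=0 | obs) = 4/105 / 37/105 = 4/37
P(U=1 | obs) = 4/35 / 37/105 = 12/37
P(U=2 | obs) = 1/5 / 37/105 = 21/37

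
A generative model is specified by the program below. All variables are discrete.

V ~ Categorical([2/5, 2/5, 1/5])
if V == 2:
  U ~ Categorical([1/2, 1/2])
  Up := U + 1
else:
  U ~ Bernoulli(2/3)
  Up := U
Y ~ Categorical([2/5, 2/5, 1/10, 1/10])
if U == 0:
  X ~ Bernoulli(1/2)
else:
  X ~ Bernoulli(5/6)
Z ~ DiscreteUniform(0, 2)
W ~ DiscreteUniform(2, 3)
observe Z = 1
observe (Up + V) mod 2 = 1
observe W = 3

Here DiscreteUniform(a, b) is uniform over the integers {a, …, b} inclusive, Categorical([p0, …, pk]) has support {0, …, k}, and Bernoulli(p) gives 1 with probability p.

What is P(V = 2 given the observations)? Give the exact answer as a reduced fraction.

P(V = 2 | obs) = 1/5

Enumerate traces; 24 have nonzero weight after conditioning:
  (V=0, U=1, Y=0, X=0, Z=1, W=3) weight 2/675
  (V=0, U=1, Y=0, X=1, Z=1, W=3) weight 2/135
  (V=0, U=1, Y=1, X=0, Z=1, W=3) weight 2/675
  (V=0, U=1, Y=1, X=1, Z=1, W=3) weight 2/135
  (V=0, U=1, Y=2, X=0, Z=1, W=3) weight 1/1350
  (V=0, U=1, Y=2, X=1, Z=1, W=3) weight 1/270
  (V=0, U=1, Y=3, X=0, Z=1, W=3) weight 1/1350
  (V=0, U=1, Y=3, X=1, Z=1, W=3) weight 1/270
  (V=1, U=0, Y=0, X=0, Z=1, W=3) weight 1/225
  (V=2, U=0, Y=0, X=0, Z=1, W=3) weight 1/300
  … 14 more
Group by V:
  weight(V=0) = 2/45
  weight(V=1) = 1/45
  weight(V=2) = 1/60
Total weight = 2/45 + 1/45 + 1/60 = 1/12
P(V=0 | obs) = 2/45 / 1/12 = 8/15
P(V=1 | obs) = 1/45 / 1/12 = 4/15
P(V=2 | obs) = 1/60 / 1/12 = 1/5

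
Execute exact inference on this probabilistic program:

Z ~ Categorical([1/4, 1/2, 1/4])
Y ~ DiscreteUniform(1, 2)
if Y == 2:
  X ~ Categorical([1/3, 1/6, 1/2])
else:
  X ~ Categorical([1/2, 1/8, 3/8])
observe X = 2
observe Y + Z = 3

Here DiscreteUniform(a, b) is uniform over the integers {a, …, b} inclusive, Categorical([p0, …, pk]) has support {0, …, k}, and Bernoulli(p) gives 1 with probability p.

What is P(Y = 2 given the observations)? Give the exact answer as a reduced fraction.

Enumerate traces; 2 have nonzero weight after conditioning:
  (Z=1, Y=2, X=2) weight 1/8
  (Z=2, Y=1, X=2) weight 3/64
Group by Y:
  weight(Y=1) = 3/64
  weight(Y=2) = 1/8
Total weight = 3/64 + 1/8 = 11/64
P(Y=1 | obs) = 3/64 / 11/64 = 3/11
P(Y=2 | obs) = 1/8 / 11/64 = 8/11

P(Y = 2 | obs) = 8/11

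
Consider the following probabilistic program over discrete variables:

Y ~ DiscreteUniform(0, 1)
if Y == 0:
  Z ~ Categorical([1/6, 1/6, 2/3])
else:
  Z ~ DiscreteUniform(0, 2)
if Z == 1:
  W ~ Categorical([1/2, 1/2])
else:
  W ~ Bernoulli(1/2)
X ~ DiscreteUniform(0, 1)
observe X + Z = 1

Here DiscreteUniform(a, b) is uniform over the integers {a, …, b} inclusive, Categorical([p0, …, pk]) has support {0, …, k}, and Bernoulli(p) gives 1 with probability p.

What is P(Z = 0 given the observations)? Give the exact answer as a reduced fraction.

P(Z = 0 | obs) = 1/2

Enumerate traces; 8 have nonzero weight after conditioning:
  (Y=0, Z=0, W=0, X=1) weight 1/48
  (Y=0, Z=0, W=1, X=1) weight 1/48
  (Y=0, Z=1, W=0, X=0) weight 1/48
  (Y=0, Z=1, W=1, X=0) weight 1/48
  (Y=1, Z=0, W=0, X=1) weight 1/24
  (Y=1, Z=0, W=1, X=1) weight 1/24
  (Y=1, Z=1, W=0, X=0) weight 1/24
  (Y=1, Z=1, W=1, X=0) weight 1/24
Group by Z:
  weight(Z=0) = 1/8
  weight(Z=1) = 1/8
Total weight = 1/8 + 1/8 = 1/4
P(Z=0 | obs) = 1/8 / 1/4 = 1/2
P(Z=1 | obs) = 1/8 / 1/4 = 1/2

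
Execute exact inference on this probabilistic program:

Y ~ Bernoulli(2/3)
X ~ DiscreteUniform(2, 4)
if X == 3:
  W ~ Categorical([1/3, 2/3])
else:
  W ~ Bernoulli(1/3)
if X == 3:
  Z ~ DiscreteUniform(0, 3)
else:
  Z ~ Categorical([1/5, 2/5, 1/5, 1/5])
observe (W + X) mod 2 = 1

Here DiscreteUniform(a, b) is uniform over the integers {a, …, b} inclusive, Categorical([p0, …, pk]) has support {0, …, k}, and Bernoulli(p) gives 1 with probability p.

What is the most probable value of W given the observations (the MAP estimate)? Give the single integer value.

Enumerate traces; 24 have nonzero weight after conditioning:
  (Y=0, X=2, W=1, Z=0) weight 1/135
  (Y=0, X=2, W=1, Z=1) weight 2/135
  (Y=0, X=2, W=1, Z=2) weight 1/135
  (Y=0, X=2, W=1, Z=3) weight 1/135
  (Y=0, X=3, W=0, Z=0) weight 1/108
  (Y=0, X=3, W=0, Z=1) weight 1/108
  (Y=0, X=3, W=0, Z=2) weight 1/108
  (Y=0, X=3, W=0, Z=3) weight 1/108
  … 16 more
Group by W:
  weight(W=0) = 1/9
  weight(W=1) = 2/9
Total weight = 1/9 + 2/9 = 1/3
P(W=0 | obs) = 1/9 / 1/3 = 1/3
P(W=1 | obs) = 2/9 / 1/3 = 2/3
argmax = 1

argmax_v P(W = v | obs) = 1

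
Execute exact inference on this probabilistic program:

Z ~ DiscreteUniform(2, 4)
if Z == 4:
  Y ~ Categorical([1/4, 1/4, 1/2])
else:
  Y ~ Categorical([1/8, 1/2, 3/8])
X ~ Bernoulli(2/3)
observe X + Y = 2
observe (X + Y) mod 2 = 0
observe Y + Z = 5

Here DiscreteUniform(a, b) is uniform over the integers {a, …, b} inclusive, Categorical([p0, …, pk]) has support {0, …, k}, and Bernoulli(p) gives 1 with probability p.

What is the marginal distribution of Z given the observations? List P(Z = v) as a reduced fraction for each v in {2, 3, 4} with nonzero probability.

Enumerate traces; 2 have nonzero weight after conditioning:
  (Z=3, Y=2, X=0) weight 1/24
  (Z=4, Y=1, X=1) weight 1/18
Group by Z:
  weight(Z=3) = 1/24
  weight(Z=4) = 1/18
Total weight = 1/24 + 1/18 = 7/72
P(Z=3 | obs) = 1/24 / 7/72 = 3/7
P(Z=4 | obs) = 1/18 / 7/72 = 4/7

P(Z=3) = 3/7, P(Z=4) = 4/7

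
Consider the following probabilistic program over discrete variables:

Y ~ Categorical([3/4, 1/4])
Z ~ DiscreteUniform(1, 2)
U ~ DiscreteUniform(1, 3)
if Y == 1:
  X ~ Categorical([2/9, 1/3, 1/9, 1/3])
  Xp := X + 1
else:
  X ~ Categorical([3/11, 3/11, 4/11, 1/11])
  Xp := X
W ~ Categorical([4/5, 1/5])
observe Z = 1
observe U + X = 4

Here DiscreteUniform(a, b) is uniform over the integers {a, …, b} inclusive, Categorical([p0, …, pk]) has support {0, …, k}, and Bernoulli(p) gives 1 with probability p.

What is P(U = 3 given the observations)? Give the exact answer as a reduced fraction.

Enumerate traces; 12 have nonzero weight after conditioning:
  (Y=0, Z=1, U=1, X=3, W=0) weight 1/110
  (Y=0, Z=1, U=1, X=3, W=1) weight 1/440
  (Y=0, Z=1, U=2, X=2, W=0) weight 2/55
  (Y=0, Z=1, U=2, X=2, W=1) weight 1/110
  (Y=0, Z=1, U=3, X=1, W=0) weight 3/110
  (Y=0, Z=1, U=3, X=1, W=1) weight 3/440
  (Y=1, Z=1, U=1, X=3, W=0) weight 1/90
  (Y=1, Z=1, U=1, X=3, W=1) weight 1/360
  … 4 more
Group by U:
  weight(U=1) = 5/198
  weight(U=2) = 119/2376
  weight(U=3) = 19/396
Total weight = 5/198 + 119/2376 + 19/396 = 293/2376
P(U=1 | obs) = 5/198 / 293/2376 = 60/293
P(U=2 | obs) = 119/2376 / 293/2376 = 119/293
P(U=3 | obs) = 19/396 / 293/2376 = 114/293

P(U = 3 | obs) = 114/293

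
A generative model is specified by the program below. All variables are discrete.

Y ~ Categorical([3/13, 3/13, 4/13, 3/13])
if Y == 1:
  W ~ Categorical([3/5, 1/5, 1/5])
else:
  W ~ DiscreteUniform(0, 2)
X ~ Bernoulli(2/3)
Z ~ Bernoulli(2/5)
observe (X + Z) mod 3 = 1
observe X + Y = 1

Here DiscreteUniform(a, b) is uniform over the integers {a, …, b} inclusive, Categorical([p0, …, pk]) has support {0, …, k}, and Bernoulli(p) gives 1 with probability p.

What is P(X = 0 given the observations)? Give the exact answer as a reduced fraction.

P(X = 0 | obs) = 1/4

Enumerate traces; 6 have nonzero weight after conditioning:
  (Y=0, W=0, X=1, Z=0) weight 2/65
  (Y=0, W=1, X=1, Z=0) weight 2/65
  (Y=0, W=2, X=1, Z=0) weight 2/65
  (Y=1, W=0, X=0, Z=1) weight 6/325
  (Y=1, W=1, X=0, Z=1) weight 2/325
  (Y=1, W=2, X=0, Z=1) weight 2/325
Group by X:
  weight(X=0) = 2/65
  weight(X=1) = 6/65
Total weight = 2/65 + 6/65 = 8/65
P(X=0 | obs) = 2/65 / 8/65 = 1/4
P(X=1 | obs) = 6/65 / 8/65 = 3/4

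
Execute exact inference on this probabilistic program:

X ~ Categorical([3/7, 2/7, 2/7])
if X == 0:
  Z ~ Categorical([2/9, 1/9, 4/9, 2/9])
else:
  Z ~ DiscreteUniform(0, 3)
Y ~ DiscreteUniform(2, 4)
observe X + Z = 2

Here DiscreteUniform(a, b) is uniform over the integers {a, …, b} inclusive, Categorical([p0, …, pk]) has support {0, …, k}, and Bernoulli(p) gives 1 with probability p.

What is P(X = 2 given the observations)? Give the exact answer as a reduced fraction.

P(X = 2 | obs) = 3/14

Enumerate traces; 9 have nonzero weight after conditioning:
  (X=0, Z=2, Y=2) weight 4/63
  (X=0, Z=2, Y=3) weight 4/63
  (X=0, Z=2, Y=4) weight 4/63
  (X=1, Z=1, Y=2) weight 1/42
  (X=1, Z=1, Y=3) weight 1/42
  (X=1, Z=1, Y=4) weight 1/42
  (X=2, Z=0, Y=2) weight 1/42
  (X=2, Z=0, Y=3) weight 1/42
  … 1 more
Group by X:
  weight(X=0) = 4/21
  weight(X=1) = 1/14
  weight(X=2) = 1/14
Total weight = 4/21 + 1/14 + 1/14 = 1/3
P(X=0 | obs) = 4/21 / 1/3 = 4/7
P(X=1 | obs) = 1/14 / 1/3 = 3/14
P(X=2 | obs) = 1/14 / 1/3 = 3/14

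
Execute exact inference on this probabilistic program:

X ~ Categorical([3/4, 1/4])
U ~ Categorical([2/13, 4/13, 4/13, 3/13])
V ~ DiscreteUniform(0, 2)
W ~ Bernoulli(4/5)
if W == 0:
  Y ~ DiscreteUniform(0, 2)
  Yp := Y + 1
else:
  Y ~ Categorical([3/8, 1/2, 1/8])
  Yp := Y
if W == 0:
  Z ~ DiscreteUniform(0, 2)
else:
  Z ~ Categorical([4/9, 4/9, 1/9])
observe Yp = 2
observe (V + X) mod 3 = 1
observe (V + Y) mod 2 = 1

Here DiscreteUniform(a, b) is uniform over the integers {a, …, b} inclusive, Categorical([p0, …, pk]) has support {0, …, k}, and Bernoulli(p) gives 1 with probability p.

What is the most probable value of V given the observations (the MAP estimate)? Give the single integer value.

argmax_v P(V = v | obs) = 1

Enumerate traces; 24 have nonzero weight after conditioning:
  (X=0, U=0, V=1, W=1, Y=2, Z=0) weight 1/585
  (X=0, U=0, V=1, W=1, Y=2, Z=1) weight 1/585
  (X=0, U=0, V=1, W=1, Y=2, Z=2) weight 1/2340
  (X=0, U=1, V=1, W=1, Y=2, Z=0) weight 2/585
  (X=0, U=1, V=1, W=1, Y=2, Z=1) weight 2/585
  (X=0, U=1, V=1, W=1, Y=2, Z=2) weight 1/1170
  (X=0, U=2, V=1, W=1, Y=2, Z=0) weight 2/585
  (X=0, U=2, V=1, W=1, Y=2, Z=1) weight 2/585
  (X=1, U=0, V=0, W=0, Y=1, Z=0) weight 1/3510
  … 15 more
Group by V:
  weight(V=0) = 1/180
  weight(V=1) = 1/40
Total weight = 1/180 + 1/40 = 11/360
P(V=0 | obs) = 1/180 / 11/360 = 2/11
P(V=1 | obs) = 1/40 / 11/360 = 9/11
argmax = 1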